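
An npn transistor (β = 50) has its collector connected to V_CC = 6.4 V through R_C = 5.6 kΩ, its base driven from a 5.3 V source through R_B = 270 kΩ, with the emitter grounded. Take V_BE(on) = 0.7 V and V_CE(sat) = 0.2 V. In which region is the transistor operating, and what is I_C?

Assume active. Base-emitter loop: I_B = (V_BB − V_BE)/R_B = (5.3 − 0.7)/270 = 0.017 mA.
I_C = β·I_B = 50×0.017 = 0.852 mA.
V_CE = V_CC − I_C·R_C = 6.4 − 0.852×5.6 = 1.63 V > V_CE(sat), so the active-region assumption holds.

active; I_C ≈ 0.85 mA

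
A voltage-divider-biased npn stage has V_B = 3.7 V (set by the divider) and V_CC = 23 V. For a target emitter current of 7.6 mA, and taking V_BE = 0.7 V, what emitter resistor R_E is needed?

R_E ≈ 0.39 kΩ

V_E = V_B − V_BE = 3.7 − 0.7 = 3 V.
R_E = V_E / I_E = 3 / 7.6 = 0.395 kΩ.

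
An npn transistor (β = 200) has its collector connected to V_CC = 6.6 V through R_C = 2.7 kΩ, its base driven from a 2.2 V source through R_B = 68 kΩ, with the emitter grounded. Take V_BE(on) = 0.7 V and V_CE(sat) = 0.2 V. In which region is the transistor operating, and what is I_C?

saturation; I_C ≈ 2.4 mA

Assume active: I_B = (2.2 − 0.7)/68 = 0.0221 mA, giving I_C = β·I_B = 4.41 mA.
But then V_CE = 6.6 − 4.41×2.7 = -5.31 V < V_CE(sat) = 0.2 V — impossible in the active region.
So the transistor is saturated. With V_CE = 0.2 V, I_C = (V_CC − 0.2)/R_C = 6.4/2.7 = 2.37 mA.
Check: β·I_B = 4.41 mA > I_C = 2.37 mA, confirming saturation.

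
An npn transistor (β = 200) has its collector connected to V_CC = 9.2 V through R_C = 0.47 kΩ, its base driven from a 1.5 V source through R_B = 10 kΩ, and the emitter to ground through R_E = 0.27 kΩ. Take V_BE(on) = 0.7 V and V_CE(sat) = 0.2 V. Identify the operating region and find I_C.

Assume active. Base-emitter loop: I_B = (V_BB − V_BE)/(R_B + (β+1)R_E) = (1.5 − 0.7)/(10 + 201×0.27) = 0.0124 mA.
I_C = β·I_B = 200×0.0124 = 2.49 mA.
V_CE = V_CC − I_C·R_C − I_E·R_E = 9.2 − 2.49×0.47 − 2.5×0.27 = 7.35 V > V_CE(sat), so the active-region assumption holds.

active; I_C ≈ 2.5 mA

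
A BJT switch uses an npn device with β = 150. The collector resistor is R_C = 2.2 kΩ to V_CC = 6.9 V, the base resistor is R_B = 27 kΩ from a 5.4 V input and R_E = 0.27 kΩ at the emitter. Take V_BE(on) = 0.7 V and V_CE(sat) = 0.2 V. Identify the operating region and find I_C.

saturation; I_C ≈ 2.7 mA

Assume active: I_B = (5.4 − 0.7)/(27 + 151×0.27) = 0.0694 mA, I_C = β·I_B = 10.4 mA.
Then V_CE = 6.9 − 10.4×2.2 − 10.5×0.27 = -18.8 V < 0.2 V — the active assumption fails.
Re-solve with V_CE = 0.2 V. KCL at the emitter: V_E/R_E = (V_BB−0.7−V_E)/R_B + (V_CC−0.2−V_E)/R_C, giving V_E = 0.767 V.
I_C = (V_CC − 0.2 − V_E)/R_C = (6.7 − 0.767)/2.2 = 2.7 mA.
Check: I_B = (4.7 − 0.767)/27 = 0.146 mA, and β·I_B = 21.8 mA > I_C, confirming saturation.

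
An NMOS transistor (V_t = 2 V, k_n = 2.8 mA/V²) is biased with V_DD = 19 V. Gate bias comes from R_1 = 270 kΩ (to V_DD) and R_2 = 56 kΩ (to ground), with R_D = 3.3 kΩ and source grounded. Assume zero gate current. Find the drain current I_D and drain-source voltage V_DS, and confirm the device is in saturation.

I_D ≈ 2.2 mA, V_DS ≈ 12 V

V_G = V_DD·R_2/(R_1+R_2) = 19×56/326 = 3.26 V. With the source grounded, V_GS = V_G = 3.26 V.
Assume saturation: I_D = (k_n/2)(V_GS − V_t)² = (2.8/2)×(3.26 − 2)² = 1.4×1.26² = 2.24 mA.
V_DS = V_DD − I_D·R_D = 19 − 2.24×3.3 = 11.6 V.
Saturation requires V_DS ≥ V_GS − V_t = 1.26 V; 11.6 ≥ 1.26 ✓.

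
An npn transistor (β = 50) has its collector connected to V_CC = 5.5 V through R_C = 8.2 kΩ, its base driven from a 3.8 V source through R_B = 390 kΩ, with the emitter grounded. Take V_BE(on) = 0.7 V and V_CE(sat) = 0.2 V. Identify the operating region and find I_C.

Assume active. Base-emitter loop: I_B = (V_BB − V_BE)/R_B = (3.8 − 0.7)/390 = 0.00795 mA.
I_C = β·I_B = 50×0.00795 = 0.397 mA.
V_CE = V_CC − I_C·R_C = 5.5 − 0.397×8.2 = 2.24 V > V_CE(sat), so the active-region assumption holds.

active; I_C ≈ 0.4 mA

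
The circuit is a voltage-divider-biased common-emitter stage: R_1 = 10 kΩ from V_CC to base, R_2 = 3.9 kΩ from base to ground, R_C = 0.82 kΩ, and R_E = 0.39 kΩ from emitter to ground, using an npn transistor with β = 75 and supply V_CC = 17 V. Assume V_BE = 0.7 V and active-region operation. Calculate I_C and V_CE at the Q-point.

Thevenize the base divider: V_Th = V_CC·R_2/(R_1+R_2) = 17×3.9/13.9 = 4.77 V, R_Th = R_1‖R_2 = 2.81 kΩ.
Base-emitter loop: V_Th = I_B·R_Th + V_BE + (β+1)I_B·R_E, so I_B = (4.77 − 0.7) / (2.81 + 76×0.39) = 0.125 mA.
I_C = β·I_B = 75×0.125 = 9.41 mA, and I_E = (β+1)I_B = 9.53 mA.
V_CE = V_CC − I_C·R_C − I_E·R_E = 17 − 9.41×0.82 − 9.53×0.39 = 5.57 V.
V_CE = 5.57 V > 0.2 V confirms active-region operation.

I_C ≈ 9.4 mA, V_CE ≈ 5.6 V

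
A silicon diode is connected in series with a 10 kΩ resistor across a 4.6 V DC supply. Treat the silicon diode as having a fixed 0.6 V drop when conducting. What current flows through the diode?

I ≈ 0.4 mA

KVL around the loop: 4.6 = V_D + I·R = 0.6 + I × 10 kΩ.
So I = (4.6 − 0.6) / 10 kΩ = 4 / 10 = 0.4 mA.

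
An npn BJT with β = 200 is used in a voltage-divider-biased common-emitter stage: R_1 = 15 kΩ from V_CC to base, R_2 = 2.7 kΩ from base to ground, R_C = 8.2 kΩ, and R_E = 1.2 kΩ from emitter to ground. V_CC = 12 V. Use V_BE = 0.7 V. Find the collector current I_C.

Thevenize the base divider: V_Th = V_CC·R_2/(R_1+R_2) = 12×2.7/17.7 = 1.83 V, R_Th = R_1‖R_2 = 2.29 kΩ.
Base-emitter loop: V_Th = I_B·R_Th + V_BE + (β+1)I_B·R_E, so I_B = (1.83 − 0.7) / (2.29 + 201×1.2) = 0.00464 mA.
I_C = β·I_B = 200×0.00464 = 0.929 mA, and I_E = (β+1)I_B = 0.933 mA.
V_CE = V_CC − I_C·R_C − I_E·R_E = 12 − 0.929×8.2 − 0.933×1.2 = 3.27 V.
V_CE = 3.27 V > 0.2 V confirms active-region operation.

I_C ≈ 0.93 mA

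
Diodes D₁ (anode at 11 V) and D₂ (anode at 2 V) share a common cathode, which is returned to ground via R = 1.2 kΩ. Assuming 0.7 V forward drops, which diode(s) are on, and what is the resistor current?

Only D₁ conducts; I_R ≈ 8.6 mA

Assume both conduct. Then node N would need to be at both 11−0.7 = 10.3 V and 2−0.7 = 1.3 V, which is impossible.
Assume only D₁ conducts: V_N = 11 − 0.7 = 10.3 V, so I_R = 10.3/1.2 = 8.58 mA.
Check D₂: its anode-to-cathode voltage is 2 − 10.3 = -8.3 V < 0.7 V, so it is off. The assumption is consistent.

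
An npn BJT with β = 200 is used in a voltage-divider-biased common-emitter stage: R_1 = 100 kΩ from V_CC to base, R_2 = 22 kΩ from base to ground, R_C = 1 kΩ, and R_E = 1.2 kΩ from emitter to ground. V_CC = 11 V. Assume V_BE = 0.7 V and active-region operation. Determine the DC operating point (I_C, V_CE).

Thevenize the base divider: V_Th = V_CC·R_2/(R_1+R_2) = 11×22/122 = 1.98 V, R_Th = R_1‖R_2 = 18 kΩ.
Base-emitter loop: V_Th = I_B·R_Th + V_BE + (β+1)I_B·R_E, so I_B = (1.98 − 0.7) / (18 + 201×1.2) = 0.00495 mA.
I_C = β·I_B = 200×0.00495 = 0.99 mA, and I_E = (β+1)I_B = 0.995 mA.
V_CE = V_CC − I_C·R_C − I_E·R_E = 11 − 0.99×1 − 0.995×1.2 = 8.82 V.
V_CE = 8.82 V > 0.2 V confirms active-region operation.

I_C ≈ 0.99 mA, V_CE ≈ 8.8 V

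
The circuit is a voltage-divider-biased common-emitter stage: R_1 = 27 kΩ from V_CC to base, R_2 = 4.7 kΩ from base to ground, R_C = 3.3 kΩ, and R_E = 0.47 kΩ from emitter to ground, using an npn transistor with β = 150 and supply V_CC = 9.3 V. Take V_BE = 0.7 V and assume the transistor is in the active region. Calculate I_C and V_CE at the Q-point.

Thevenize the base divider: V_Th = V_CC·R_2/(R_1+R_2) = 9.3×4.7/31.7 = 1.38 V, R_Th = R_1‖R_2 = 4 kΩ.
Base-emitter loop: V_Th = I_B·R_Th + V_BE + (β+1)I_B·R_E, so I_B = (1.38 − 0.7) / (4 + 151×0.47) = 0.00905 mA.
I_C = β·I_B = 150×0.00905 = 1.36 mA, and I_E = (β+1)I_B = 1.37 mA.
V_CE = V_CC − I_C·R_C − I_E·R_E = 9.3 − 1.36×3.3 − 1.37×0.47 = 4.18 V.
V_CE = 4.18 V > 0.2 V confirms active-region operation.

I_C ≈ 1.4 mA, V_CE ≈ 4.2 V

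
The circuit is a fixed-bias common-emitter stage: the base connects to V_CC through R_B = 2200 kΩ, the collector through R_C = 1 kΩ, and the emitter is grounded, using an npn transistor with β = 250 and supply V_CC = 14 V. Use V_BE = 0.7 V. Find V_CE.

V_CE ≈ 12 V

Base loop: V_CC = I_B·R_B + V_BE, so I_B = (14 − 0.7)/2200 kΩ = 0.00605 mA.
In the active region I_C = β·I_B = 250 × 0.00605 = 1.51 mA.
Collector loop: V_CE = V_CC − I_C·R_C = 14 − 1.51×1 = 12.5 V.
Since V_CE = 12.5 V > V_CE(sat) ≈ 0.2 V, the transistor is in the active region as assumed.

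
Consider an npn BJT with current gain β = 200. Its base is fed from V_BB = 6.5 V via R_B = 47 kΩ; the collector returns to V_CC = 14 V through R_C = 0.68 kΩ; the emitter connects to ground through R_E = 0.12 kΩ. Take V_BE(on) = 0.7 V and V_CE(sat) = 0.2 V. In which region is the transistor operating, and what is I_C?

Assume active. Base-emitter loop: I_B = (V_BB − V_BE)/(R_B + (β+1)R_E) = (6.5 − 0.7)/(47 + 201×0.12) = 0.0816 mA.
I_C = β·I_B = 200×0.0816 = 16.3 mA.
V_CE = V_CC − I_C·R_C − I_E·R_E = 14 − 16.3×0.68 − 16.4×0.12 = 0.942 V > V_CE(sat), so the active-region assumption holds.

active; I_C ≈ 16 mA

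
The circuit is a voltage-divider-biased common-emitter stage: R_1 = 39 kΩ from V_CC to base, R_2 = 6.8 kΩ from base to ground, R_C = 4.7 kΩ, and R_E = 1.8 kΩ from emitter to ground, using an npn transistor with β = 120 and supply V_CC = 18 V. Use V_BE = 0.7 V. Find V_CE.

Thevenize the base divider: V_Th = V_CC·R_2/(R_1+R_2) = 18×6.8/45.8 = 2.67 V, R_Th = R_1‖R_2 = 5.79 kΩ.
Base-emitter loop: V_Th = I_B·R_Th + V_BE + (β+1)I_B·R_E, so I_B = (2.67 − 0.7) / (5.79 + 121×1.8) = 0.00882 mA.
I_C = β·I_B = 120×0.00882 = 1.06 mA, and I_E = (β+1)I_B = 1.07 mA.
V_CE = V_CC − I_C·R_C − I_E·R_E = 18 − 1.06×4.7 − 1.07×1.8 = 11.1 V.
V_CE = 11.1 V > 0.2 V confirms active-region operation.

V_CE ≈ 11 V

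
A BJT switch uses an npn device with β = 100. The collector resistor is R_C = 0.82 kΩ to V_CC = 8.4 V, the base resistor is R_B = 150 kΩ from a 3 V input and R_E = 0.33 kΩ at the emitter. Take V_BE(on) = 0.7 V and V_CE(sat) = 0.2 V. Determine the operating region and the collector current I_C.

Assume active. Base-emitter loop: I_B = (V_BB − V_BE)/(R_B + (β+1)R_E) = (3 − 0.7)/(150 + 101×0.33) = 0.0125 mA.
I_C = β·I_B = 100×0.0125 = 1.25 mA.
V_CE = V_CC − I_C·R_C − I_E·R_E = 8.4 − 1.25×0.82 − 1.27×0.33 = 6.95 V > V_CE(sat), so the active-region assumption holds.

active; I_C ≈ 1.3 mA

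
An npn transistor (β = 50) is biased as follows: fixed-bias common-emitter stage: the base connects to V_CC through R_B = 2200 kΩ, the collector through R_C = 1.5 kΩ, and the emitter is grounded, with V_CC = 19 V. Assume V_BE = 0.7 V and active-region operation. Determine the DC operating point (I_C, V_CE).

Base loop: V_CC = I_B·R_B + V_BE, so I_B = (19 − 0.7)/2200 kΩ = 0.00832 mA.
In the active region I_C = β·I_B = 50 × 0.00832 = 0.416 mA.
Collector loop: V_CE = V_CC − I_C·R_C = 19 − 0.416×1.5 = 18.4 V.
Since V_CE = 18.4 V > V_CE(sat) ≈ 0.2 V, the transistor is in the active region as assumed.

I_C ≈ 0.42 mA, V_CE ≈ 18 V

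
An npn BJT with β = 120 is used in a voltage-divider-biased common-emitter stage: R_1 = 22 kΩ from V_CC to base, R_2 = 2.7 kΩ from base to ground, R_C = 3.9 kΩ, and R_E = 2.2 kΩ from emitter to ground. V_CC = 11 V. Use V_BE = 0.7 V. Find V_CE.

Thevenize the base divider: V_Th = V_CC·R_2/(R_1+R_2) = 11×2.7/24.7 = 1.2 V, R_Th = R_1‖R_2 = 2.4 kΩ.
Base-emitter loop: V_Th = I_B·R_Th + V_BE + (β+1)I_B·R_E, so I_B = (1.2 − 0.7) / (2.4 + 121×2.2) = 0.00187 mA.
I_C = β·I_B = 120×0.00187 = 0.224 mA, and I_E = (β+1)I_B = 0.226 mA.
V_CE = V_CC − I_C·R_C − I_E·R_E = 11 − 0.224×3.9 − 0.226×2.2 = 9.63 V.
V_CE = 9.63 V > 0.2 V confirms active-region operation.

V_CE ≈ 9.6 V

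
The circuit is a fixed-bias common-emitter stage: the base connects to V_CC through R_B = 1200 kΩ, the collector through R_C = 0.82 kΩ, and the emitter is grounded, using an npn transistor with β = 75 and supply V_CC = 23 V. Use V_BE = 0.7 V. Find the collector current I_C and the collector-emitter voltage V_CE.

I_C ≈ 1.4 mA, V_CE ≈ 22 V

Base loop: V_CC = I_B·R_B + V_BE, so I_B = (23 − 0.7)/1200 kΩ = 0.0186 mA.
In the active region I_C = β·I_B = 75 × 0.0186 = 1.39 mA.
Collector loop: V_CE = V_CC − I_C·R_C = 23 − 1.39×0.82 = 21.9 V.
Since V_CE = 21.9 V > V_CE(sat) ≈ 0.2 V, the transistor is in the active region as assumed.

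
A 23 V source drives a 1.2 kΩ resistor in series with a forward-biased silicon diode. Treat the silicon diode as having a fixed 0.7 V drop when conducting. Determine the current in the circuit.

KVL around the loop: 23 = V_D + I·R = 0.7 + I × 1.2 kΩ.
So I = (23 − 0.7) / 1.2 kΩ = 22.3 / 1.2 = 18.6 mA.

I ≈ 19 mA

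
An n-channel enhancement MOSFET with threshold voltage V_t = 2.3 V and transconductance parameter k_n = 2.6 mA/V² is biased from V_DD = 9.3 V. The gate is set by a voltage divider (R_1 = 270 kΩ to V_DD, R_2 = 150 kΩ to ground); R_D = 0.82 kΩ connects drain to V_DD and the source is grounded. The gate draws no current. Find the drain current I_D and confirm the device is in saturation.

V_G = V_DD·R_2/(R_1+R_2) = 9.3×150/420 = 3.32 V. With the source grounded, V_GS = V_G = 3.32 V.
Assume saturation: I_D = (k_n/2)(V_GS − V_t)² = (2.6/2)×(3.32 − 2.3)² = 1.3×1.02² = 1.36 mA.
V_DS = V_DD − I_D·R_D = 9.3 − 1.36×0.82 = 8.19 V.
Saturation requires V_DS ≥ V_GS − V_t = 1.02 V; 8.19 ≥ 1.02 ✓.

I_D ≈ 1.4 mA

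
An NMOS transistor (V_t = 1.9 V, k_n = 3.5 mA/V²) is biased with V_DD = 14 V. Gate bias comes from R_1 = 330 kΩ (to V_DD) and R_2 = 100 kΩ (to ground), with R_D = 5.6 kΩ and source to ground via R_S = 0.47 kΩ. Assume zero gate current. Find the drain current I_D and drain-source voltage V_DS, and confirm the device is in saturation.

I_D ≈ 1.2 mA, V_DS ≈ 7 V

V_G = V_DD·R_2/(R_1+R_2) = 14×100/430 = 3.26 V.
Assume saturation: I_D = (k_n/2)(V_GS − V_t)² with V_GS = V_G − I_D·R_S = 3.26 − 0.47·I_D.
Substituting gives 0.387·I_D² − 3.23·I_D + 3.22 = 0, with roots I_D = 1.16 or 7.2 mA.
The root I_D = 7.2 mA gives V_GS = -0.128 V ≤ V_t, so take I_D = 1.16 mA.
Then V_GS = 2.71 V and V_DS = V_DD − I_D(R_D+R_S) = 14 − 1.16×6.07 = 6.99 V.
Saturation requires V_DS ≥ V_GS − V_t = 0.813 V; 6.99 ≥ 0.813 ✓.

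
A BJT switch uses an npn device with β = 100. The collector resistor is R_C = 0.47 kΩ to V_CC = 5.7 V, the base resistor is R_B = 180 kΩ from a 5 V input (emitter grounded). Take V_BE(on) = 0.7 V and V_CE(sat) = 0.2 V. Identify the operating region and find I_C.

active; I_C ≈ 2.4 mA

Assume active. Base-emitter loop: I_B = (V_BB − V_BE)/R_B = (5 − 0.7)/180 = 0.0239 mA.
I_C = β·I_B = 100×0.0239 = 2.39 mA.
V_CE = V_CC − I_C·R_C = 5.7 − 2.39×0.47 = 4.58 V > V_CE(sat), so the active-region assumption holds.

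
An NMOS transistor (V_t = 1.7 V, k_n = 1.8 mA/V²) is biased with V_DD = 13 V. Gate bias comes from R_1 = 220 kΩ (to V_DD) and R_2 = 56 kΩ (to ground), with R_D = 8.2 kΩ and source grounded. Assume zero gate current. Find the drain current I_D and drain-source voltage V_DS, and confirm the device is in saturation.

I_D ≈ 0.79 mA, V_DS ≈ 6.5 V

V_G = V_DD·R_2/(R_1+R_2) = 13×56/276 = 2.64 V. With the source grounded, V_GS = V_G = 2.64 V.
Assume saturation: I_D = (k_n/2)(V_GS − V_t)² = (1.8/2)×(2.64 − 1.7)² = 0.9×0.938² = 0.791 mA.
V_DS = V_DD − I_D·R_D = 13 − 0.791×8.2 = 6.51 V.
Saturation requires V_DS ≥ V_GS − V_t = 0.938 V; 6.51 ≥ 0.938 ✓.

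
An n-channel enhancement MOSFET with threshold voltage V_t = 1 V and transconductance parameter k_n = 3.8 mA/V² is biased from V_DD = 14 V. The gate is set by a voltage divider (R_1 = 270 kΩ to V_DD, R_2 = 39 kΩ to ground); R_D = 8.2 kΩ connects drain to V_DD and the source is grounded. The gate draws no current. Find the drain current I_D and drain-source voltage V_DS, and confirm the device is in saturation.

I_D ≈ 1.1 mA, V_DS ≈ 4.8 V

V_G = V_DD·R_2/(R_1+R_2) = 14×39/309 = 1.77 V. With the source grounded, V_GS = V_G = 1.77 V.
Assume saturation: I_D = (k_n/2)(V_GS − V_t)² = (3.8/2)×(1.77 − 1)² = 1.9×0.767² = 1.12 mA.
V_DS = V_DD − I_D·R_D = 14 − 1.12×8.2 = 4.83 V.
Saturation requires V_DS ≥ V_GS − V_t = 0.767 V; 4.83 ≥ 0.767 ✓.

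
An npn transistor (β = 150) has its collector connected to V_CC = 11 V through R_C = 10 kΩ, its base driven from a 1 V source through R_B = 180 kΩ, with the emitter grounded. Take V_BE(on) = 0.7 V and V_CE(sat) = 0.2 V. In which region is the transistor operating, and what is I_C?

active; I_C ≈ 0.25 mA

Assume active. Base-emitter loop: I_B = (V_BB − V_BE)/R_B = (1 − 0.7)/180 = 0.00167 mA.
I_C = β·I_B = 150×0.00167 = 0.25 mA.
V_CE = V_CC − I_C·R_C = 11 − 0.25×10 = 8.5 V > V_CE(sat), so the active-region assumption holds.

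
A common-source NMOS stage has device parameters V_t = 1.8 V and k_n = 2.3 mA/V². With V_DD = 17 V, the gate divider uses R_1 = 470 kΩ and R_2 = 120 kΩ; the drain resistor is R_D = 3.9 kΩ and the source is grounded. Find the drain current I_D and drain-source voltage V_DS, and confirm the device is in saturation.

I_D ≈ 3.2 mA, V_DS ≈ 4.7 V

V_G = V_DD·R_2/(R_1+R_2) = 17×120/590 = 3.46 V. With the source grounded, V_GS = V_G = 3.46 V.
Assume saturation: I_D = (k_n/2)(V_GS − V_t)² = (2.3/2)×(3.46 − 1.8)² = 1.15×1.66² = 3.16 mA.
V_DS = V_DD − I_D·R_D = 17 − 3.16×3.9 = 4.68 V.
Saturation requires V_DS ≥ V_GS − V_t = 1.66 V; 4.68 ≥ 1.66 ✓.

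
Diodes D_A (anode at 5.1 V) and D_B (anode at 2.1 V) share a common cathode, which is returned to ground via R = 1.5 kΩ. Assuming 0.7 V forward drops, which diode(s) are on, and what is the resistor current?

Only D_A conducts; I_R ≈ 2.9 mA

Assume both conduct. Then node N would need to be at both 5.1−0.7 = 4.4 V and 2.1−0.7 = 1.4 V, which is impossible.
Assume only D_A conducts: V_N = 5.1 − 0.7 = 4.4 V, so I_R = 4.4/1.5 = 2.93 mA.
Check D_B: its anode-to-cathode voltage is 2.1 − 4.4 = -2.3 V < 0.7 V, so it is off. The assumption is consistent.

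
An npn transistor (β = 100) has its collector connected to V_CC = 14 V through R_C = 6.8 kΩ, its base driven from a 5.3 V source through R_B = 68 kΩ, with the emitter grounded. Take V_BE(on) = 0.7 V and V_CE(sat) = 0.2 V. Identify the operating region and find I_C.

saturation; I_C ≈ 2 mA

Assume active: I_B = (5.3 − 0.7)/68 = 0.0676 mA, giving I_C = β·I_B = 6.76 mA.
But then V_CE = 14 − 6.76×6.8 = -32 V < V_CE(sat) = 0.2 V — impossible in the active region.
So the transistor is saturated. With V_CE = 0.2 V, I_C = (V_CC − 0.2)/R_C = 13.8/6.8 = 2.03 mA.
Check: β·I_B = 6.76 mA > I_C = 2.03 mA, confirming saturation.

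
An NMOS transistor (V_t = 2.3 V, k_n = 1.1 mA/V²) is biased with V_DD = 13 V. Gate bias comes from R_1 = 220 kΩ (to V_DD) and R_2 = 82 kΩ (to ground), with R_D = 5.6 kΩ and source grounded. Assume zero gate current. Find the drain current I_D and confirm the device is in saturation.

V_G = V_DD·R_2/(R_1+R_2) = 13×82/302 = 3.53 V. With the source grounded, V_GS = V_G = 3.53 V.
Assume saturation: I_D = (k_n/2)(V_GS − V_t)² = (1.1/2)×(3.53 − 2.3)² = 0.55×1.23² = 0.832 mA.
V_DS = V_DD − I_D·R_D = 13 − 0.832×5.6 = 8.34 V.
Saturation requires V_DS ≥ V_GS − V_t = 1.23 V; 8.34 ≥ 1.23 ✓.

I_D ≈ 0.83 mA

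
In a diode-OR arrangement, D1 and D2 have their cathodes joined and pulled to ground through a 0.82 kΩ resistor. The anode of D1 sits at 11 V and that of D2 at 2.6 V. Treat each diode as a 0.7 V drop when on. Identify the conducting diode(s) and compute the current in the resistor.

Only D1 conducts; I_R ≈ 13 mA

Assume both conduct. Then node N would need to be at both 11−0.7 = 10.3 V and 2.6−0.7 = 1.9 V, which is impossible.
Assume only D1 conducts: V_N = 11 − 0.7 = 10.3 V, so I_R = 10.3/0.82 = 12.6 mA.
Check D2: its anode-to-cathode voltage is 2.6 − 10.3 = -7.7 V < 0.7 V, so it is off. The assumption is consistent.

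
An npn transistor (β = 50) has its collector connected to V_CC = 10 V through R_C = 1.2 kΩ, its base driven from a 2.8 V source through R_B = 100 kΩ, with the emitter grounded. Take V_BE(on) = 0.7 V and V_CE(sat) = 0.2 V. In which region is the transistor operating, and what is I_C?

active; I_C ≈ 1 mA

Assume active. Base-emitter loop: I_B = (V_BB − V_BE)/R_B = (2.8 − 0.7)/100 = 0.021 mA.
I_C = β·I_B = 50×0.021 = 1.05 mA.
V_CE = V_CC − I_C·R_C = 10 − 1.05×1.2 = 8.74 V > V_CE(sat), so the active-region assumption holds.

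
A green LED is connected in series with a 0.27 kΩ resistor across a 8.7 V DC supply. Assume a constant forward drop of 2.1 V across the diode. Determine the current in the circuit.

I ≈ 24 mA

KVL around the loop: 8.7 = V_D + I·R = 2.1 + I × 0.27 kΩ.
So I = (8.7 − 2.1) / 0.27 kΩ = 6.6 / 0.27 = 24.4 mA.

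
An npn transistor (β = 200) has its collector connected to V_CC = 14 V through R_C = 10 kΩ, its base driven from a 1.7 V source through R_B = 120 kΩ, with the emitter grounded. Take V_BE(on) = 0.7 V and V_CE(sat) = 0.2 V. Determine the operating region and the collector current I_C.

saturation; I_C ≈ 1.4 mA

Assume active: I_B = (1.7 − 0.7)/120 = 0.00833 mA, giving I_C = β·I_B = 1.67 mA.
But then V_CE = 14 − 1.67×10 = -2.67 V < V_CE(sat) = 0.2 V — impossible in the active region.
So the transistor is saturated. With V_CE = 0.2 V, I_C = (V_CC − 0.2)/R_C = 13.8/10 = 1.38 mA.
Check: β·I_B = 1.67 mA > I_C = 1.38 mA, confirming saturation.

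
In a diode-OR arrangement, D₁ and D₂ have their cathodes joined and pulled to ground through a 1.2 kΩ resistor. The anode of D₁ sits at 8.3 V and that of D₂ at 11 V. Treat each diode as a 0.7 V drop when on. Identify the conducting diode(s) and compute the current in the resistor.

Only D₂ conducts; I_R ≈ 8.6 mA

Assume both conduct. Then node N would need to be at both 8.3−0.7 = 7.6 V and 11−0.7 = 10.3 V, which is impossible.
Assume only D₂ conducts: V_N = 11 − 0.7 = 10.3 V, so I_R = 10.3/1.2 = 8.58 mA.
Check D₁: its anode-to-cathode voltage is 8.3 − 10.3 = -2 V < 0.7 V, so it is off. The assumption is consistent.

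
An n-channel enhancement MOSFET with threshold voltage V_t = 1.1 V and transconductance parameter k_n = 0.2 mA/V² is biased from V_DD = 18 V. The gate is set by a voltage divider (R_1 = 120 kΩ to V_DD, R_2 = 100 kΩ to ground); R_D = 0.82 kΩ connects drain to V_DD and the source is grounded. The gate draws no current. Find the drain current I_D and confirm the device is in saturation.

I_D ≈ 5 mA

V_G = V_DD·R_2/(R_1+R_2) = 18×100/220 = 8.18 V. With the source grounded, V_GS = V_G = 8.18 V.
Assume saturation: I_D = (k_n/2)(V_GS − V_t)² = (0.2/2)×(8.18 − 1.1)² = 0.1×7.08² = 5.02 mA.
V_DS = V_DD − I_D·R_D = 18 − 5.02×0.82 = 13.9 V.
Saturation requires V_DS ≥ V_GS − V_t = 7.08 V; 13.9 ≥ 7.08 ✓.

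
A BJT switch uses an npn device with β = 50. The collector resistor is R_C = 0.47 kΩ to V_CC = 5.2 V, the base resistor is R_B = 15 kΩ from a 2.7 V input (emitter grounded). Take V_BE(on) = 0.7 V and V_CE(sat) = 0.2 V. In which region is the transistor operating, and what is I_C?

Assume active. Base-emitter loop: I_B = (V_BB − V_BE)/R_B = (2.7 − 0.7)/15 = 0.133 mA.
I_C = β·I_B = 50×0.133 = 6.67 mA.
V_CE = V_CC − I_C·R_C = 5.2 − 6.67×0.47 = 2.07 V > V_CE(sat), so the active-region assumption holds.

active; I_C ≈ 6.7 mA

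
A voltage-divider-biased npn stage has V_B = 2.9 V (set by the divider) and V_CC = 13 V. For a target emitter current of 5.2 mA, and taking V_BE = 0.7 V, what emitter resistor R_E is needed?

V_E = V_B − V_BE = 2.9 − 0.7 = 2.2 V.
R_E = V_E / I_E = 2.2 / 5.2 = 0.423 kΩ.

R_E ≈ 0.42 kΩ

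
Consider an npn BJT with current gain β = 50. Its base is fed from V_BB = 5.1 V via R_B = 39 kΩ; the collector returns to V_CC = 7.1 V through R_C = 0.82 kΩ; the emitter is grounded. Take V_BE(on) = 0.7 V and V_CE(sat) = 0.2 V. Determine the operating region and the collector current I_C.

Assume active. Base-emitter loop: I_B = (V_BB − V_BE)/R_B = (5.1 − 0.7)/39 = 0.113 mA.
I_C = β·I_B = 50×0.113 = 5.64 mA.
V_CE = V_CC − I_C·R_C = 7.1 − 5.64×0.82 = 2.47 V > V_CE(sat), so the active-region assumption holds.

active; I_C ≈ 5.6 mA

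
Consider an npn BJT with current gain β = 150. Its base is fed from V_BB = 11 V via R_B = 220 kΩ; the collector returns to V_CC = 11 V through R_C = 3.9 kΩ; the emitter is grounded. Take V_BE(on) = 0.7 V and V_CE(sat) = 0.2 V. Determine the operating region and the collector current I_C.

saturation; I_C ≈ 2.8 mA

Assume active: I_B = (11 − 0.7)/220 = 0.0468 mA, giving I_C = β·I_B = 7.02 mA.
But then V_CE = 11 − 7.02×3.9 = -16.4 V < V_CE(sat) = 0.2 V — impossible in the active region.
So the transistor is saturated. With V_CE = 0.2 V, I_C = (V_CC − 0.2)/R_C = 10.8/3.9 = 2.77 mA.
Check: β·I_B = 7.02 mA > I_C = 2.77 mA, confirming saturation.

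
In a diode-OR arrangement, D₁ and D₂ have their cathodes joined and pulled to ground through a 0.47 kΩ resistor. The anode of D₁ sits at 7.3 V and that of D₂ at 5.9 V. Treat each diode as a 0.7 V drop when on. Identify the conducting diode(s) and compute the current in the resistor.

Assume both conduct. Then node N would need to be at both 7.3−0.7 = 6.6 V and 5.9−0.7 = 5.2 V, which is impossible.
Assume only D₁ conducts: V_N = 7.3 − 0.7 = 6.6 V, so I_R = 6.6/0.47 = 14 mA.
Check D₂: its anode-to-cathode voltage is 5.9 − 6.6 = -0.7 V < 0.7 V, so it is off. The assumption is consistent.

Only D₁ conducts; I_R ≈ 14 mA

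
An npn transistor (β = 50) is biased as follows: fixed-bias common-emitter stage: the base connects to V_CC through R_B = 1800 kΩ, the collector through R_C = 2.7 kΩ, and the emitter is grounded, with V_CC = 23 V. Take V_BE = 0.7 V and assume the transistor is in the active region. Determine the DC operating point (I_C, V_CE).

Base loop: V_CC = I_B·R_B + V_BE, so I_B = (23 − 0.7)/1800 kΩ = 0.0124 mA.
In the active region I_C = β·I_B = 50 × 0.0124 = 0.619 mA.
Collector loop: V_CE = V_CC − I_C·R_C = 23 − 0.619×2.7 = 21.3 V.
Since V_CE = 21.3 V > V_CE(sat) ≈ 0.2 V, the transistor is in the active region as assumed.

I_C ≈ 0.62 mA, V_CE ≈ 21 V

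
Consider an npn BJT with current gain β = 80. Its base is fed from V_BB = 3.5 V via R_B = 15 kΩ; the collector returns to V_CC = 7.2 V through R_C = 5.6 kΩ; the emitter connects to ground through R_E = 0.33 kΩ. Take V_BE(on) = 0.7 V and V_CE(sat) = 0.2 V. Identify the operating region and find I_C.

saturation; I_C ≈ 1.2 mA

Assume active: I_B = (3.5 − 0.7)/(15 + 81×0.33) = 0.0671 mA, I_C = β·I_B = 5.37 mA.
Then V_CE = 7.2 − 5.37×5.6 − 5.43×0.33 = -24.7 V < 0.2 V — the active assumption fails.
Re-solve with V_CE = 0.2 V. KCL at the emitter: V_E/R_E = (V_BB−0.7−V_E)/R_B + (V_CC−0.2−V_E)/R_C, giving V_E = 0.439 V.
I_C = (V_CC − 0.2 − V_E)/R_C = (7 − 0.439)/5.6 = 1.17 mA.
Check: I_B = (2.8 − 0.439)/15 = 0.157 mA, and β·I_B = 12.6 mA > I_C, confirming saturation.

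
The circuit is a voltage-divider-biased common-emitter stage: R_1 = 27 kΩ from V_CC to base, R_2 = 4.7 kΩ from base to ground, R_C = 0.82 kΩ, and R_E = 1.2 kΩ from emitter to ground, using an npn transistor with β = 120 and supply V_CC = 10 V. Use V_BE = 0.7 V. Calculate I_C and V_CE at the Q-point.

I_C ≈ 0.63 mA, V_CE ≈ 8.7 V

Thevenize the base divider: V_Th = V_CC·R_2/(R_1+R_2) = 10×4.7/31.7 = 1.48 V, R_Th = R_1‖R_2 = 4 kΩ.
Base-emitter loop: V_Th = I_B·R_Th + V_BE + (β+1)I_B·R_E, so I_B = (1.48 − 0.7) / (4 + 121×1.2) = 0.00525 mA.
I_C = β·I_B = 120×0.00525 = 0.629 mA, and I_E = (β+1)I_B = 0.635 mA.
V_CE = V_CC − I_C·R_C − I_E·R_E = 10 − 0.629×0.82 − 0.635×1.2 = 8.72 V.
V_CE = 8.72 V > 0.2 V confirms active-region operation.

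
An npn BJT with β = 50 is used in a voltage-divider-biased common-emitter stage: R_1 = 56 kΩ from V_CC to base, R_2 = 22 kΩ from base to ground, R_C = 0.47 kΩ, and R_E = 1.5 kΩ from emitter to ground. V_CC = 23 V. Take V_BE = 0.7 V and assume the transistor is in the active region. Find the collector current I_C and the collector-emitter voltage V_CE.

Thevenize the base divider: V_Th = V_CC·R_2/(R_1+R_2) = 23×22/78 = 6.49 V, R_Th = R_1‖R_2 = 15.8 kΩ.
Base-emitter loop: V_Th = I_B·R_Th + V_BE + (β+1)I_B·R_E, so I_B = (6.49 − 0.7) / (15.8 + 51×1.5) = 0.0627 mA.
I_C = β·I_B = 50×0.0627 = 3.14 mA, and I_E = (β+1)I_B = 3.2 mA.
V_CE = V_CC − I_C·R_C − I_E·R_E = 23 − 3.14×0.47 − 3.2×1.5 = 16.7 V.
V_CE = 16.7 V > 0.2 V confirms active-region operation.

I_C ≈ 3.1 mA, V_CE ≈ 17 V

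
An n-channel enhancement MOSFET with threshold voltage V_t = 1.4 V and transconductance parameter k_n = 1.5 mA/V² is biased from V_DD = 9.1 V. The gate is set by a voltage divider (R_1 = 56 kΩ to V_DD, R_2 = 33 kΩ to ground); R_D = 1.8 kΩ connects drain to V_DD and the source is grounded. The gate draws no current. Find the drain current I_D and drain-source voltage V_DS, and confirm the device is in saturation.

V_G = V_DD·R_2/(R_1+R_2) = 9.1×33/89 = 3.37 V. With the source grounded, V_GS = V_G = 3.37 V.
Assume saturation: I_D = (k_n/2)(V_GS − V_t)² = (1.5/2)×(3.37 − 1.4)² = 0.75×1.97² = 2.92 mA.
V_DS = V_DD − I_D·R_D = 9.1 − 2.92×1.8 = 3.84 V.
Saturation requires V_DS ≥ V_GS − V_t = 1.97 V; 3.84 ≥ 1.97 ✓.

I_D ≈ 2.9 mA, V_DS ≈ 3.8 V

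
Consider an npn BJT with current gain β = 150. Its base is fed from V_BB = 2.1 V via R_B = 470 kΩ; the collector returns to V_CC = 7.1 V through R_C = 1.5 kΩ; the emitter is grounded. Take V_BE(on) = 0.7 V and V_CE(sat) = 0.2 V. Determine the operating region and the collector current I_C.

Assume active. Base-emitter loop: I_B = (V_BB − V_BE)/R_B = (2.1 − 0.7)/470 = 0.00298 mA.
I_C = β·I_B = 150×0.00298 = 0.447 mA.
V_CE = V_CC − I_C·R_C = 7.1 − 0.447×1.5 = 6.43 V > V_CE(sat), so the active-region assumption holds.

active; I_C ≈ 0.45 mA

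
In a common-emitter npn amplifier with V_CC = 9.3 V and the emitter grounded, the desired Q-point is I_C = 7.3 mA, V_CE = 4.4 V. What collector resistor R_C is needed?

Collector loop: V_CC = I_C·R_C + V_CE.
R_C = (V_CC − V_CE)/I_C = (9.3 − 4.4)/7.3 = 0.671 kΩ.

R_C ≈ 0.67 kΩ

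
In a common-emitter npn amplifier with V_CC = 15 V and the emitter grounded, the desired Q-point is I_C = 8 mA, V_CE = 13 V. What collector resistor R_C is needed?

Collector loop: V_CC = I_C·R_C + V_CE.
R_C = (V_CC − V_CE)/I_C = (15 − 13)/8 = 0.25 kΩ.

R_C ≈ 0.25 kΩ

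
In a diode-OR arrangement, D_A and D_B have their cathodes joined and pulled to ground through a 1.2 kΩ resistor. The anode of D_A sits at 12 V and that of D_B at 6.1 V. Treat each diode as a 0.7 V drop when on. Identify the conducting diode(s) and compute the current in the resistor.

Only D_A conducts; I_R ≈ 9.4 mA

Assume both conduct. Then node N would need to be at both 12−0.7 = 11.3 V and 6.1−0.7 = 5.4 V, which is impossible.
Assume only D_A conducts: V_N = 12 − 0.7 = 11.3 V, so I_R = 11.3/1.2 = 9.42 mA.
Check D_B: its anode-to-cathode voltage is 6.1 − 11.3 = -5.2 V < 0.7 V, so it is off. The assumption is consistent.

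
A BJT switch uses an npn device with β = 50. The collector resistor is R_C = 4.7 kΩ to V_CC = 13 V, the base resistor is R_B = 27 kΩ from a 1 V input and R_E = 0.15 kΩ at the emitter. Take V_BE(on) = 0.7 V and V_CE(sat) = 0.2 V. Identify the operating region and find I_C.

active; I_C ≈ 0.43 mA

Assume active. Base-emitter loop: I_B = (V_BB − V_BE)/(R_B + (β+1)R_E) = (1 − 0.7)/(27 + 51×0.15) = 0.00866 mA.
I_C = β·I_B = 50×0.00866 = 0.433 mA.
V_CE = V_CC − I_C·R_C − I_E·R_E = 13 − 0.433×4.7 − 0.442×0.15 = 10.9 V > V_CE(sat), so the active-region assumption holds.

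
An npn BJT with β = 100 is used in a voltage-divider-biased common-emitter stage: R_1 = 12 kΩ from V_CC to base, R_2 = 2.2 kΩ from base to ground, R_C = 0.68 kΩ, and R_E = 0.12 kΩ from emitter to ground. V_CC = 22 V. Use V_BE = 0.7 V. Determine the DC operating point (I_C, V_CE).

I_C ≈ 19 mA, V_CE ≈ 6.5 V

Thevenize the base divider: V_Th = V_CC·R_2/(R_1+R_2) = 22×2.2/14.2 = 3.41 V, R_Th = R_1‖R_2 = 1.86 kΩ.
Base-emitter loop: V_Th = I_B·R_Th + V_BE + (β+1)I_B·R_E, so I_B = (3.41 − 0.7) / (1.86 + 101×0.12) = 0.194 mA.
I_C = β·I_B = 100×0.194 = 19.4 mA, and I_E = (β+1)I_B = 19.6 mA.
V_CE = V_CC − I_C·R_C − I_E·R_E = 22 − 19.4×0.68 − 19.6×0.12 = 6.48 V.
V_CE = 6.48 V > 0.2 V confirms active-region operation.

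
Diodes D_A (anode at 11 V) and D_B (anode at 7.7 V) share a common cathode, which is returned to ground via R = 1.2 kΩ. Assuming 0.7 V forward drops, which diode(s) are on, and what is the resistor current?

Assume both conduct. Then node N would need to be at both 11−0.7 = 10.3 V and 7.7−0.7 = 7 V, which is impossible.
Assume only D_A conducts: V_N = 11 − 0.7 = 10.3 V, so I_R = 10.3/1.2 = 8.58 mA.
Check D_B: its anode-to-cathode voltage is 7.7 − 10.3 = -2.6 V < 0.7 V, so it is off. The assumption is consistent.

Only D_A conducts; I_R ≈ 8.6 mA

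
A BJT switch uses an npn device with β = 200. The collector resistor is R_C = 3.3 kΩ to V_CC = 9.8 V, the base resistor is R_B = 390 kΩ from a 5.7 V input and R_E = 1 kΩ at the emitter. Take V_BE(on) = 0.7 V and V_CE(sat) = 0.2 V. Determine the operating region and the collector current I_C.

active; I_C ≈ 1.7 mA

Assume active. Base-emitter loop: I_B = (V_BB − V_BE)/(R_B + (β+1)R_E) = (5.7 − 0.7)/(390 + 201×1) = 0.00846 mA.
I_C = β·I_B = 200×0.00846 = 1.69 mA.
V_CE = V_CC − I_C·R_C − I_E·R_E = 9.8 − 1.69×3.3 − 1.7×1 = 2.52 V > V_CE(sat), so the active-region assumption holds.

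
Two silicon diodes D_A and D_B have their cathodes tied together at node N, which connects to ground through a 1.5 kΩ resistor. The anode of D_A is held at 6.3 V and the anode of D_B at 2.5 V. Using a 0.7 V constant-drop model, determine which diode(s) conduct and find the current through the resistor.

Assume both conduct. Then node N would need to be at both 6.3−0.7 = 5.6 V and 2.5−0.7 = 1.8 V, which is impossible.
Assume only D_A conducts: V_N = 6.3 − 0.7 = 5.6 V, so I_R = 5.6/1.5 = 3.73 mA.
Check D_B: its anode-to-cathode voltage is 2.5 − 5.6 = -3.1 V < 0.7 V, so it is off. The assumption is consistent.

Only D_A conducts; I_R ≈ 3.7 mA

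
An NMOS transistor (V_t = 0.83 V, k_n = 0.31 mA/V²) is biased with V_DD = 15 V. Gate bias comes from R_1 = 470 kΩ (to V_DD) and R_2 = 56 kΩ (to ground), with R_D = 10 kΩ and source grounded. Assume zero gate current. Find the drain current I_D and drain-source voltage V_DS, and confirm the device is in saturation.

I_D ≈ 0.091 mA, V_DS ≈ 14 V

V_G = V_DD·R_2/(R_1+R_2) = 15×56/526 = 1.6 V. With the source grounded, V_GS = V_G = 1.6 V.
Assume saturation: I_D = (k_n/2)(V_GS − V_t)² = (0.31/2)×(1.6 − 0.83)² = 0.155×0.767² = 0.0912 mA.
V_DS = V_DD − I_D·R_D = 15 − 0.0912×10 = 14.1 V.
Saturation requires V_DS ≥ V_GS − V_t = 0.767 V; 14.1 ≥ 0.767 ✓.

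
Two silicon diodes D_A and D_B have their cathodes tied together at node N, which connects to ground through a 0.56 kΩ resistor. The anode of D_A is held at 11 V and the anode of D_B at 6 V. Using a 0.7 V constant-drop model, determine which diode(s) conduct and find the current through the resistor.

Assume both conduct. Then node N would need to be at both 11−0.7 = 10.3 V and 6−0.7 = 5.3 V, which is impossible.
Assume only D_A conducts: V_N = 11 − 0.7 = 10.3 V, so I_R = 10.3/0.56 = 18.4 mA.
Check D_B: its anode-to-cathode voltage is 6 − 10.3 = -4.3 V < 0.7 V, so it is off. The assumption is consistent.

Only D_A conducts; I_R ≈ 18 mA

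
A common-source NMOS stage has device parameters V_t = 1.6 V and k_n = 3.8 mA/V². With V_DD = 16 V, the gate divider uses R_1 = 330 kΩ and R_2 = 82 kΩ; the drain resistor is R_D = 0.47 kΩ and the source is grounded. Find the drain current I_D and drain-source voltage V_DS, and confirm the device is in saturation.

I_D ≈ 4.8 mA, V_DS ≈ 14 V

V_G = V_DD·R_2/(R_1+R_2) = 16×82/412 = 3.18 V. With the source grounded, V_GS = V_G = 3.18 V.
Assume saturation: I_D = (k_n/2)(V_GS − V_t)² = (3.8/2)×(3.18 − 1.6)² = 1.9×1.58² = 4.77 mA.
V_DS = V_DD − I_D·R_D = 16 − 4.77×0.47 = 13.8 V.
Saturation requires V_DS ≥ V_GS − V_t = 1.58 V; 13.8 ≥ 1.58 ✓.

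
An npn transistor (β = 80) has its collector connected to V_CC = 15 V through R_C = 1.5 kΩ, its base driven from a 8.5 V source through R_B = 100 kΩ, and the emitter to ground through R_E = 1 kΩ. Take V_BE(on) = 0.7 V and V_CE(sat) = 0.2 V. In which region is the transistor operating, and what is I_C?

active; I_C ≈ 3.4 mA

Assume active. Base-emitter loop: I_B = (V_BB − V_BE)/(R_B + (β+1)R_E) = (8.5 − 0.7)/(100 + 81×1) = 0.0431 mA.
I_C = β·I_B = 80×0.0431 = 3.45 mA.
V_CE = V_CC − I_C·R_C − I_E·R_E = 15 − 3.45×1.5 − 3.49×1 = 6.34 V > V_CE(sat), so the active-region assumption holds.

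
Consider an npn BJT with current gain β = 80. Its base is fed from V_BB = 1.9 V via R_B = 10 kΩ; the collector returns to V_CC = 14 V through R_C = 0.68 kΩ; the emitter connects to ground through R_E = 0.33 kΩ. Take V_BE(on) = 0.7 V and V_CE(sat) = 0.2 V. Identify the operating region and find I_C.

active; I_C ≈ 2.6 mA

Assume active. Base-emitter loop: I_B = (V_BB − V_BE)/(R_B + (β+1)R_E) = (1.9 − 0.7)/(10 + 81×0.33) = 0.0327 mA.
I_C = β·I_B = 80×0.0327 = 2.61 mA.
V_CE = V_CC − I_C·R_C − I_E·R_E = 14 − 2.61×0.68 − 2.65×0.33 = 11.3 V > V_CE(sat), so the active-region assumption holds.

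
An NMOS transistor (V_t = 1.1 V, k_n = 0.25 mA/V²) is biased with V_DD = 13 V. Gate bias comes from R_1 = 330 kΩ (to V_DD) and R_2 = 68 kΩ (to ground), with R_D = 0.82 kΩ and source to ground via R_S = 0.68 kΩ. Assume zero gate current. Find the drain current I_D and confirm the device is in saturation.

I_D ≈ 0.13 mA

V_G = V_DD·R_2/(R_1+R_2) = 13×68/398 = 2.22 V.
Assume saturation: I_D = (k_n/2)(V_GS − V_t)² with V_GS = V_G − I_D·R_S = 2.22 − 0.68·I_D.
Substituting gives 0.0578·I_D² − 1.19·I_D + 0.157 = 0, with roots I_D = 0.133 or 20.5 mA.
The root I_D = 20.5 mA gives V_GS = -11.7 V ≤ V_t, so take I_D = 0.133 mA.
Then V_GS = 2.13 V and V_DS = V_DD − I_D(R_D+R_S) = 13 − 0.133×1.5 = 12.8 V.
Saturation requires V_DS ≥ V_GS − V_t = 1.03 V; 12.8 ≥ 1.03 ✓.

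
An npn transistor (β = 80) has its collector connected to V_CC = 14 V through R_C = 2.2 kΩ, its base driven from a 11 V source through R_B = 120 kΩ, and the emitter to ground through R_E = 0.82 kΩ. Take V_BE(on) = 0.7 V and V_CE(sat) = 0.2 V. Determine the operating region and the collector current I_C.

active; I_C ≈ 4.4 mA

Assume active. Base-emitter loop: I_B = (V_BB − V_BE)/(R_B + (β+1)R_E) = (11 − 0.7)/(120 + 81×0.82) = 0.0553 mA.
I_C = β·I_B = 80×0.0553 = 4.42 mA.
V_CE = V_CC − I_C·R_C − I_E·R_E = 14 − 4.42×2.2 − 4.48×0.82 = 0.606 V > V_CE(sat), so the active-region assumption holds.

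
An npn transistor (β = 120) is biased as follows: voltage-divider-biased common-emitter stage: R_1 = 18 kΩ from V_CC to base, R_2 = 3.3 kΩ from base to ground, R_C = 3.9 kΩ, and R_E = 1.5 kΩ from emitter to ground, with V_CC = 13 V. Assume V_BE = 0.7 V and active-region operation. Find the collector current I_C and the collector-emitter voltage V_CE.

I_C ≈ 0.86 mA, V_CE ≈ 8.4 V

Thevenize the base divider: V_Th = V_CC·R_2/(R_1+R_2) = 13×3.3/21.3 = 2.01 V, R_Th = R_1‖R_2 = 2.79 kΩ.
Base-emitter loop: V_Th = I_B·R_Th + V_BE + (β+1)I_B·R_E, so I_B = (2.01 − 0.7) / (2.79 + 121×1.5) = 0.00713 mA.
I_C = β·I_B = 120×0.00713 = 0.856 mA, and I_E = (β+1)I_B = 0.863 mA.
V_CE = V_CC − I_C·R_C − I_E·R_E = 13 − 0.856×3.9 − 0.863×1.5 = 8.37 V.
V_CE = 8.37 V > 0.2 V confirms active-region operation.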